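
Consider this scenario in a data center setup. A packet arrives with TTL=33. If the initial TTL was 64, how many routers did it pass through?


Given: initial TTL = 64, received TTL = 33
Hops = initial TTL - received TTL
Hops = 64 - 33 = 31

31


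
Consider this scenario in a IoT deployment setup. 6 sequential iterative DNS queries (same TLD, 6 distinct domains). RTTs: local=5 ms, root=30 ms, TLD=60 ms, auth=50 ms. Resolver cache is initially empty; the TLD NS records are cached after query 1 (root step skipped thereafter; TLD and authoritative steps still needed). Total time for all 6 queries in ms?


Lookup 1 (cold cache): local + root + TLD + auth = 5 + 30 + 60 + 50 = 145 ms
Lookups 2..6 (TLD NS cached -> skip root; new domain -> still ask TLD and auth): local + TLD + auth = 5 + 60 + 50 = 115 ms each
Remaining 5 lookups: 5 * 115 = 575 ms
Total = 145 + 575 = 720 ms

720


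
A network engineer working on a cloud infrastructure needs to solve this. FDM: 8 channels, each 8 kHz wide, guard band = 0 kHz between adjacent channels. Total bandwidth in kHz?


Given: 8 channels, 8 kHz each, guard = 0 kHz
Channel bandwidth = 8 * 8 = 64 kHz
Guard bands = 7 gaps * 0 kHz = 0 kHz
Total = 64 + 0 = 64 kHz

64


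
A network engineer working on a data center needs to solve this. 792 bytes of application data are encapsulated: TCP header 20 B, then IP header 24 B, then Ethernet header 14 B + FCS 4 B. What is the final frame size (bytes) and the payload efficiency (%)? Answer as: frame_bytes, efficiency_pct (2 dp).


TCP segment = 792 + 20 = 812 B
IP packet = 812 + 24 = 836 B
Ethernet frame = 836 + 14 + 4 = 854 B
Efficiency = app / frame = 792 / 854 = 0.927400 = 92.7400% -> 92.74% (2 dp)

854, 92.74


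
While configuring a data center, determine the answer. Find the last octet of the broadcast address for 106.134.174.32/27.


Given: IP = 106.134.174.32, prefix = /27
Host bits = 32 - 27 = 5
Network last octet = 32 AND mask = 32
Host part size = 2^5 - 1 = 31
Broadcast last octet = 32 OR 31 = 63

63


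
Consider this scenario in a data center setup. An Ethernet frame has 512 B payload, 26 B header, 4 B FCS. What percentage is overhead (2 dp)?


Given: payload = 512 B, header = 26 B, trailer = 4 B
Overhead bytes = header + trailer = 26 + 4 = 30
Total frame = payload + overhead = 512 + 30 = 542
Overhead % = 30 / 542 * 100 = 5.5351% -> 5.54% (2 dp)

5.54


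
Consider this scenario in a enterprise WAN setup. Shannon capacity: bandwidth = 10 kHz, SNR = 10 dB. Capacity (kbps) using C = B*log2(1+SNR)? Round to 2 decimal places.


Given: B = 10 kHz, SNR = 10 dB
SNR linear = 10^(10/10) = 10
1 + SNR = 11
log2(11) = 3.4594316186
C = 10 * 1000 * 3.4594316186 = 34594.3162 bps
C = 34.594316 kbps -> 34.59 kbps (2 dp)

34.59


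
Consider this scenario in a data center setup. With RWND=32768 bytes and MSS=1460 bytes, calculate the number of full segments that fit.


Given: RWND = 32768 bytes, MSS = 1460 bytes
Full segments = floor(RWND / MSS)
Full segments = floor(32768 / 1460)
Full segments = floor(22.4438) = 22

22


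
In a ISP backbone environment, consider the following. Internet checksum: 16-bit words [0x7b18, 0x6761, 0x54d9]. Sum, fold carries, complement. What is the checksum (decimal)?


Given words: [0x7b18, 0x6761, 0x54d9]
Step 1: Sum all words
Raw sum = 31512 + 26465 + 21721 = 79698
Step 2: Fold carry: (14162 + 1) = 14163
One's complement = ~14163 & 0xFFFF = 51372

51372


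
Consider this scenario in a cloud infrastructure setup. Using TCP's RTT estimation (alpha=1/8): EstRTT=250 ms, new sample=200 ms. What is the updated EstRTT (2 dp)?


Given: EstRTT = 250 ms, SampleRTT = 200 ms, alpha = 1/8
New EstRTT = (1 - alpha) * EstRTT + alpha * SampleRTT
(7/8) * 250 = 218.75
(1/8) * 200 = 25
New EstRTT = 218.75 + 25 = 243.75 ms -> 243.75 ms (2 dp)

243.75


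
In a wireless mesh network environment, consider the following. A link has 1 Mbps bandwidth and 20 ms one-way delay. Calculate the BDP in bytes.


Given: bandwidth = 1 Mbps, delay = 20 ms
BDP in bits = 1 * 10^6 * 20 / 1000
BDP in bits = 20000
BDP in bytes = 20000 / 8 = 2500

2500


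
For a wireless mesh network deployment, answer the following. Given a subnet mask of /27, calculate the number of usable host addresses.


Given: subnet mask /27
Host bits = 32 - 27 = 5
Total addresses = 2^5 = 32
Usable hosts = 32 - 2 (network + broadcast) = 30

30


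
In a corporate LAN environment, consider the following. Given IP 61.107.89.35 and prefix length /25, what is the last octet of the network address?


Given: IP = 61.107.89.35, prefix = /25
Subnet mask = 255.255.255.128
Last octet of IP: 35
Last octet of mask: 128
Network last octet = 35 AND 128 = 0

0


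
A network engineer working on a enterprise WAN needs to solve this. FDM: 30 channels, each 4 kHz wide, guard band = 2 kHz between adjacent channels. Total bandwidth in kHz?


Given: 30 channels, 4 kHz each, guard = 2 kHz
Channel bandwidth = 30 * 4 = 120 kHz
Guard bands = 29 gaps * 2 kHz = 58 kHz
Total = 120 + 58 = 178 kHz

178


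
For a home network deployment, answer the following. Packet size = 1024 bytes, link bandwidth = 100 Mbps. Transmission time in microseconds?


Given: packet = 1024 bytes, bandwidth = 100 Mbps
Packet in bits = 1024 * 8 = 8192 bits
Bandwidth = 100 * 10^6 = 100000000 bps
Time = 8192 / 100000000 seconds
Time in us = 8192 * 10^6 / 100000000 = 81.92

81.92


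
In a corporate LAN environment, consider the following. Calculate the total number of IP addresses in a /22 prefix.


Given: CIDR prefix /22
Host bits = 32 - 22 = 10
Total addresses = 2^10 = 1024

1024


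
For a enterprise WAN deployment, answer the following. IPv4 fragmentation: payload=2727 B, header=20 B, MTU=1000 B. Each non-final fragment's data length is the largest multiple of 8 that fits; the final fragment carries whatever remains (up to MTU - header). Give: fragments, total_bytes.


Max data per non-final fragment = floor((MTU - header)/8)*8 = floor((1000 - 20)/8)*8 = floor(980/8)*8 = 976 B
Final fragment needs no 8-byte alignment: it can carry up to MTU - header = 980 B
Non-final fragments needed = ceil((payload - 980) / 976) = ceil(1747/976) = ceil(1.7900) = 2
Number of fragments = 2 + 1 = 3
Fragment sizes (data): 2 * 976 B + 775 B (last, 775 <= 980 OK)
Total bytes sent = payload + n_frags * header = 2727 + 3*20 = 2727 + 60 = 2787 B

3, 2787


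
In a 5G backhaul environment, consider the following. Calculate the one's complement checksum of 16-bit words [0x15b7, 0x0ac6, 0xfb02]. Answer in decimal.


Given words: [0x15b7, 0x0ac6, 0xfb02]
Step 1: Sum all words
Raw sum = 5559 + 2758 + 64258 = 72575
Step 2: Fold carry: (7039 + 1) = 7040
One's complement = ~7040 & 0xFFFF = 58495

58495


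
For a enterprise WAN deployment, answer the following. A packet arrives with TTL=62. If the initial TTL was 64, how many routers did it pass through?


Given: initial TTL = 64, received TTL = 62
Hops = initial TTL - received TTL
Hops = 64 - 62 = 2

2


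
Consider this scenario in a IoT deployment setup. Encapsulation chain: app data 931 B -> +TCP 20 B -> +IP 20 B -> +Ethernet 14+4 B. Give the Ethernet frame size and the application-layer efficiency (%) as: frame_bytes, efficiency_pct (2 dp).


TCP segment = 931 + 20 = 951 B
IP packet = 951 + 20 = 971 B
Ethernet frame = 971 + 14 + 4 = 989 B
Efficiency = app / frame = 931 / 989 = 0.941355 = 94.1355% -> 94.14% (2 dp)

989, 94.14


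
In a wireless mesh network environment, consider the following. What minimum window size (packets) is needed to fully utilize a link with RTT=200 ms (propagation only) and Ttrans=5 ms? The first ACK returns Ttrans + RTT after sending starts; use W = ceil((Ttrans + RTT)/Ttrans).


Given: Ttrans = 5 ms, RTT = 200 ms (= 2 * Tprop, Tprop = 100 ms)
Time until first ACK returns = Ttrans + RTT = 5 + 200 = 205 ms
Need W * Ttrans >= Ttrans + RTT  ->  W >= (Ttrans + RTT) / Ttrans
(Ttrans + RTT) / Ttrans = 205 / 5 = 41
W_min = ceil(41) = 41

41


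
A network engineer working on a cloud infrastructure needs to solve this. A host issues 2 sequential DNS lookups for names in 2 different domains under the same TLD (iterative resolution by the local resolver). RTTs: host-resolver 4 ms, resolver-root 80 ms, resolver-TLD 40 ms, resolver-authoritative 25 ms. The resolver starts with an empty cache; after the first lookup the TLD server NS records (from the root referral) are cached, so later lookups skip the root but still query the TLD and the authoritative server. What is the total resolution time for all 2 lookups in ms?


Lookup 1 (cold cache): local + root + TLD + auth = 4 + 80 + 40 + 25 = 149 ms
Lookups 2..2 (TLD NS cached -> skip root; new domain -> still ask TLD and auth): local + TLD + auth = 4 + 40 + 25 = 69 ms each
Remaining 1 lookups: 1 * 69 = 69 ms
Total = 149 + 69 = 218 ms

218


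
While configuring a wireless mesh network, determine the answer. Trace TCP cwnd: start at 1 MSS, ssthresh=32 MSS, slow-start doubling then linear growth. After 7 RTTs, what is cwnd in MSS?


RTT 0: cwnd = 1 MSS (initial)
RTT 1: cwnd = 2 MSS (slow start, doubled)
RTT 2: cwnd = 4 MSS (slow start, doubled)
RTT 3: cwnd = 8 MSS (slow start, doubled)
RTT 4: cwnd = 16 MSS (slow start, doubled)
RTT 5: cwnd = 32 MSS (slow start, doubled)
RTT 6: cwnd = 33 MSS (congestion avoidance, +1)
RTT 7: cwnd = 34 MSS (congestion avoidance, +1)

34


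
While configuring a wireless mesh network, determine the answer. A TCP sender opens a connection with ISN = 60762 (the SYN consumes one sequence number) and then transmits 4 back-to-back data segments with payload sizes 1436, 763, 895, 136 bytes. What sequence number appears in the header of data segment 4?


The SYN occupies sequence number ISN = 60762, so the first data byte is ISN + 1 = 60763.
SEQ of data segment i = (ISN + 1) + sum of payload sizes of segments 1..i-1.
Segment 1: SEQ = 60763, payload = 1436 bytes
Segment 2: SEQ = 62199, payload = 763 bytes
Segment 3: SEQ = 62962, payload = 895 bytes
Segment 4: SEQ = 63857, payload = 136 bytes
SEQ of segment 4 = 60763 + 1436 + 763 + 895 = 63857

63857


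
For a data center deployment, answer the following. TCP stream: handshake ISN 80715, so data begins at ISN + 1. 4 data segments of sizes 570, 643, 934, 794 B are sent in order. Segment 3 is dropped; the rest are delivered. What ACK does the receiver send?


SYN uses sequence number 80715; first data byte = ISN + 1 = 80716.
Segment 1: SEQ = 80716, len = 570 B, covers [80716, 81285]
Segment 2: SEQ = 81286, len = 643 B, covers [81286, 81928]
Segment 3: SEQ = 81929, len = 934 B, covers [81929, 82862] [LOST]
Segment 4: SEQ = 82863, len = 794 B, covers [82863, 83656]
In-order data received: bytes [80716, 81928] (segments 1..2).
Segment 3 missing -> gap begins at byte 81929; later segments buffered out of order.
Cumulative ACK = next expected in-order byte = 80716 + 570 + 643 = 81929

81929


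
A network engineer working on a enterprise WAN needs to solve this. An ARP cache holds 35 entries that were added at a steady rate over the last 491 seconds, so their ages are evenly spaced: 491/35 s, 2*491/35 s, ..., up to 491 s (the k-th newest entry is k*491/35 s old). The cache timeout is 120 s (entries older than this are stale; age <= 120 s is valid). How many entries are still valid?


Ages are k * 491/35 s for k = 1..35 (spacing = 14.0286 s).
Entry k is valid iff k * 491/35 <= 120 iff k <= 35 * 120 / 491 = 8.5540
n_valid = floor(8.5540) = 8
(n_stale = 35 - 8 = 27)

8


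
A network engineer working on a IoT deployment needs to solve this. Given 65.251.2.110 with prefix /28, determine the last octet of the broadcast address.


Given: IP = 65.251.2.110, prefix = /28
Host bits = 32 - 28 = 4
Network last octet = 110 AND mask = 96
Host part size = 2^4 - 1 = 15
Broadcast last octet = 96 OR 15 = 111

111


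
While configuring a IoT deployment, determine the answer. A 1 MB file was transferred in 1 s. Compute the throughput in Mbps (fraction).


Given: file = 1 MB, time = 1 s
File in Mb = 1 * 8 = 8 Mb
Throughput = 8 / 1 Mbps
Throughput = 8 Mbps

8


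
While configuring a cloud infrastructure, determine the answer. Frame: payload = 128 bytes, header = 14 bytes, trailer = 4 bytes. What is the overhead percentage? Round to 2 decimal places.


Given: payload = 128 B, header = 14 B, trailer = 4 B
Overhead bytes = header + trailer = 14 + 4 = 18
Total frame = payload + overhead = 128 + 18 = 146
Overhead % = 18 / 146 * 100 = 12.3288% -> 12.33% (2 dp)

12.33


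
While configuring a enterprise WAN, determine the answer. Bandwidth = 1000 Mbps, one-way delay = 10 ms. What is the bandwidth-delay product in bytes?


Given: bandwidth = 1000 Mbps, delay = 10 ms
BDP in bits = 1000 * 10^6 * 10 / 1000
BDP in bits = 10000000
BDP in bytes = 10000000 / 8 = 1250000

1250000


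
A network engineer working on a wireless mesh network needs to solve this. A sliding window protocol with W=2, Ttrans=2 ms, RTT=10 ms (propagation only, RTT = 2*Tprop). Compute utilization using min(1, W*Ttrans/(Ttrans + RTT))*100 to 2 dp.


Given: W = 2, Ttrans = 2 ms, RTT = 10 ms (= 2 * Tprop, Tprop = 5 ms)
Cycle time = Ttrans + RTT = 2 + 10 = 12 ms (first packet sent until its ACK returns)
W * Ttrans = 2 * 2 = 4 ms of sending per cycle
W * Ttrans / (Ttrans + RTT) = 4 / 12 = 0.333333
U = min(1, 0.333333) = 0.333333
U% = 33.33%

33.33


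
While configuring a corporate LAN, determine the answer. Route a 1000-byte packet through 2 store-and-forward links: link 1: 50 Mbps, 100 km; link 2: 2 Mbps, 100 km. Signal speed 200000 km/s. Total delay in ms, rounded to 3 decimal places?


Packet = 1000 bytes = 8000 bits. Store-and-forward: sum (t_trans + t_prop) per link.
Link 1: t_trans = 8000/(50*10^6) s = 0.1600 ms; t_prop = 100/200000 s = 0.5000 ms; subtotal = 0.6600 ms
Link 2: t_trans = 8000/(2*10^6) s = 4.0000 ms; t_prop = 100/200000 s = 0.5000 ms; subtotal = 4.5000 ms
End-to-end = 0.6600 + 4.5000 = 5.1600 ms -> 5.160 ms (3 dp)

5.160


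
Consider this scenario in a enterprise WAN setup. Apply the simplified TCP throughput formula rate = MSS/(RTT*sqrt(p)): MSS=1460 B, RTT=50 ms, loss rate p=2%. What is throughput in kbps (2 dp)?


Given: MSS = 1460 bytes, RTT = 50 ms, loss = 2%
RTT in seconds = 50 / 1000 = 0.05
Loss rate = 2% = 0.02
sqrt(loss) = sqrt(0.02) = 0.141421356237
Throughput (bytes/s) = 1460 / (0.05 * 0.141421356237) = 206475.1801
Throughput (kbps) = 206475.1801 * 8 / 1000 = 1651.801441 -> 1651.80 kbps (2 dp)

1651.80


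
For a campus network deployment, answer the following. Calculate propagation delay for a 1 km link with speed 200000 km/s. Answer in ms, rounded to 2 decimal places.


Given: distance = 1 km, speed = 200000 km/s
Delay = distance / speed = 1 / 200000 seconds
Delay in ms = 1 * 1000 / 200000
Delay = 0.0050 ms
Rounded to 2 dp = 0.01 ms

0.01


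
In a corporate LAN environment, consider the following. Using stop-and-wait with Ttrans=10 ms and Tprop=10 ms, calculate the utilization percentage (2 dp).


Given: Ttrans = 10 ms, Tprop = 10 ms
RTT = 2 * Tprop = 2 * 10 = 20 ms
U = Ttrans / (Ttrans + RTT)
U = 10 / (10 + 20)
U = 10 / 30 = 0.333333
U% = 33.33%

33.33


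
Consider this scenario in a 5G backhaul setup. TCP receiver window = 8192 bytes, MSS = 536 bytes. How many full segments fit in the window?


Given: RWND = 8192 bytes, MSS = 536 bytes
Full segments = floor(RWND / MSS)
Full segments = floor(8192 / 536)
Full segments = floor(15.2836) = 15

15


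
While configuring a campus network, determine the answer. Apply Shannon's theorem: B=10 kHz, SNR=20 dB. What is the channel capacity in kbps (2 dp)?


Given: B = 10 kHz, SNR = 20 dB
SNR linear = 10^(20/10) = 100
1 + SNR = 101
log2(101) = 6.6582114828
C = 10 * 1000 * 6.6582114828 = 66582.1148 bps
C = 66.582115 kbps -> 66.58 kbps (2 dp)

66.58


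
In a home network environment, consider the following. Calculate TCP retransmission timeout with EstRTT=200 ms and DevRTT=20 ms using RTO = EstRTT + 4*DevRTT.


Given: EstRTT = 200 ms, DevRTT = 20 ms
Timeout = EstRTT + 4 * DevRTT
4 * DevRTT = 4 * 20 = 80
Timeout = 200 + 80 = 280 ms

280


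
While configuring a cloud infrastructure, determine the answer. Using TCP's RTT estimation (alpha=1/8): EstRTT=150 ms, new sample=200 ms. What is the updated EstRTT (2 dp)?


Given: EstRTT = 150 ms, SampleRTT = 200 ms, alpha = 1/8
New EstRTT = (1 - alpha) * EstRTT + alpha * SampleRTT
(7/8) * 150 = 131.25
(1/8) * 200 = 25
New EstRTT = 131.25 + 25 = 156.25 ms -> 156.25 ms (2 dp)

156.25


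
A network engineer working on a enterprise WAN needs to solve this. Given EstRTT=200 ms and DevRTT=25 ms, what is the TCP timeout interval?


Given: EstRTT = 200 ms, DevRTT = 25 ms
Timeout = EstRTT + 4 * DevRTT
4 * DevRTT = 4 * 25 = 100
Timeout = 200 + 100 = 300 ms

300


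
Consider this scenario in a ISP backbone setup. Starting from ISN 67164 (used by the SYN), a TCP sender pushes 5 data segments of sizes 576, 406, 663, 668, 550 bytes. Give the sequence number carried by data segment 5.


The SYN occupies sequence number ISN = 67164, so the first data byte is ISN + 1 = 67165.
SEQ of data segment i = (ISN + 1) + sum of payload sizes of segments 1..i-1.
Segment 1: SEQ = 67165, payload = 576 bytes
Segment 2: SEQ = 67741, payload = 406 bytes
Segment 3: SEQ = 68147, payload = 663 bytes
Segment 4: SEQ = 68810, payload = 668 bytes
Segment 5: SEQ = 69478, payload = 550 bytes
SEQ of segment 5 = 67165 + 576 + 406 + 663 + 668 = 69478

69478


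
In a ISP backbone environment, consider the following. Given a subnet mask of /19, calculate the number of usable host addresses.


Given: subnet mask /19
Host bits = 32 - 19 = 13
Total addresses = 2^13 = 8192
Usable hosts = 8192 - 2 (network + broadcast) = 8190

8190


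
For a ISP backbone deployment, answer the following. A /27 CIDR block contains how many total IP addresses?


Given: CIDR prefix /27
Host bits = 32 - 27 = 5
Total addresses = 2^5 = 32

32


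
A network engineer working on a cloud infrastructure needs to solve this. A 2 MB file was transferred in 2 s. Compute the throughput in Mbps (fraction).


Given: file = 2 MB, time = 2 s
File in Mb = 2 * 8 = 16 Mb
Throughput = 16 / 2 Mbps
Throughput = 8 Mbps

8


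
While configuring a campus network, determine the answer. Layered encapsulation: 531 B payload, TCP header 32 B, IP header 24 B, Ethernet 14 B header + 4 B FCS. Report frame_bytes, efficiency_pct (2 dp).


TCP segment = 531 + 32 = 563 B
IP packet = 563 + 24 = 587 B
Ethernet frame = 587 + 14 + 4 = 605 B
Efficiency = app / frame = 531 / 605 = 0.877686 = 87.7686% -> 87.77% (2 dp)

605, 87.77


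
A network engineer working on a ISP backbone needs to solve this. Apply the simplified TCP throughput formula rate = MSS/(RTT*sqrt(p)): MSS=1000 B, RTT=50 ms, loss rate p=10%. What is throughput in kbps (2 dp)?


Given: MSS = 1000 bytes, RTT = 50 ms, loss = 10%
RTT in seconds = 50 / 1000 = 0.05
Loss rate = 10% = 0.1
sqrt(loss) = sqrt(0.1) = 0.316227766017
Throughput (bytes/s) = 1000 / (0.05 * 0.316227766017) = 63245.5532
Throughput (kbps) = 63245.5532 * 8 / 1000 = 505.964426 -> 505.96 kbps (2 dp)

505.96


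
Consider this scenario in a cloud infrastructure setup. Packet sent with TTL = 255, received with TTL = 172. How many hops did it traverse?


Given: initial TTL = 255, received TTL = 172
Hops = initial TTL - received TTL
Hops = 255 - 172 = 83

83


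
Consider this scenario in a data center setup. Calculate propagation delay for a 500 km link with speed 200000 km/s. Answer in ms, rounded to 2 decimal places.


Given: distance = 500 km, speed = 200000 km/s
Delay = distance / speed = 500 / 200000 seconds
Delay in ms = 500 * 1000 / 200000
Delay = 2.5000 ms
Rounded to 2 dp = 2.50 ms

2.50


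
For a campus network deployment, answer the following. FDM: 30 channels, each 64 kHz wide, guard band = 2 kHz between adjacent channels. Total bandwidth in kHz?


Given: 30 channels, 64 kHz each, guard = 2 kHz
Channel bandwidth = 30 * 64 = 1920 kHz
Guard bands = 29 gaps * 2 kHz = 58 kHz
Total = 1920 + 58 = 1978 kHz

1978


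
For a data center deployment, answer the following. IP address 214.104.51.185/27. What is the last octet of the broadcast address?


Given: IP = 214.104.51.185, prefix = /27
Host bits = 32 - 27 = 5
Network last octet = 185 AND mask = 160
Host part size = 2^5 - 1 = 31
Broadcast last octet = 160 OR 31 = 191

191


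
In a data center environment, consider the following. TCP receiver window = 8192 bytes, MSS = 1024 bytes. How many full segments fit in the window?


Given: RWND = 8192 bytes, MSS = 1024 bytes
Full segments = floor(RWND / MSS)
Full segments = floor(8192 / 1024)
Full segments = floor(8.0) = 8

8


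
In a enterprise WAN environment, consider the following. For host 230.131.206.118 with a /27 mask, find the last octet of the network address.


Given: IP = 230.131.206.118, prefix = /27
Subnet mask = 255.255.255.224
Last octet of IP: 118
Last octet of mask: 224
Network last octet = 118 AND 224 = 96

96


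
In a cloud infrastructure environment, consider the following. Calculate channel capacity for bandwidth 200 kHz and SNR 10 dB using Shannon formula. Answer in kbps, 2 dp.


Given: B = 200 kHz, SNR = 10 dB
SNR linear = 10^(10/10) = 10
1 + SNR = 11
log2(11) = 3.4594316186
C = 200 * 1000 * 3.4594316186 = 691886.3237 bps
C = 691.886324 kbps -> 691.89 kbps (2 dp)

691.89


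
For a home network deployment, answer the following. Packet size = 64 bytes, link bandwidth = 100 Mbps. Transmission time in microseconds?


Given: packet = 64 bytes, bandwidth = 100 Mbps
Packet in bits = 64 * 8 = 512 bits
Bandwidth = 100 * 10^6 = 100000000 bps
Time = 512 / 100000000 seconds
Time in us = 512 * 10^6 / 100000000 = 5.12

5.12


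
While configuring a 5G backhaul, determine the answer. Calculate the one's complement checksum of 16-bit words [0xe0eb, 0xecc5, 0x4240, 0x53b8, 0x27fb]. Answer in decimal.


Given words: [0xe0eb, 0xecc5, 0x4240, 0x53b8, 0x27fb]
Step 1: Sum all words
Raw sum = 57579 + 60613 + 16960 + 21432 + 10235 = 166819
Step 2: Fold carry: (35747 + 2) = 35749
One's complement = ~35749 & 0xFFFF = 29786

29786


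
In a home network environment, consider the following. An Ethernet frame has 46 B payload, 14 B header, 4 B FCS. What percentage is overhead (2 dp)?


Given: payload = 46 B, header = 14 B, trailer = 4 B
Overhead bytes = header + trailer = 14 + 4 = 18
Total frame = payload + overhead = 46 + 18 = 64
Overhead % = 18 / 64 * 100 = 28.1250% -> 28.13% (2 dp)

28.13


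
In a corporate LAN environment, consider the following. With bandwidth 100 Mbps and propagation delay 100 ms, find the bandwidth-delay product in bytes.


Given: bandwidth = 100 Mbps, delay = 100 ms
BDP in bits = 100 * 10^6 * 100 / 1000
BDP in bits = 10000000
BDP in bytes = 10000000 / 8 = 1250000

1250000


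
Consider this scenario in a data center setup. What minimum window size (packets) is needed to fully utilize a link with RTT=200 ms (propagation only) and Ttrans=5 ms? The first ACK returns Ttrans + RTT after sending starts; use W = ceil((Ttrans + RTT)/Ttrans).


Given: Ttrans = 5 ms, RTT = 200 ms (= 2 * Tprop, Tprop = 100 ms)
Time until first ACK returns = Ttrans + RTT = 5 + 200 = 205 ms
Need W * Ttrans >= Ttrans + RTT  ->  W >= (Ttrans + RTT) / Ttrans
(Ttrans + RTT) / Ttrans = 205 / 5 = 41
W_min = ceil(41) = 41

41


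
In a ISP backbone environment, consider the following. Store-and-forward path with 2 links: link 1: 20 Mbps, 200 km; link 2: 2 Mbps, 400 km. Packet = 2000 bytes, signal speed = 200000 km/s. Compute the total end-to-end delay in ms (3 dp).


Packet = 2000 bytes = 16000 bits. Store-and-forward: sum (t_trans + t_prop) per link.
Link 1: t_trans = 16000/(20*10^6) s = 0.8000 ms; t_prop = 200/200000 s = 1.0000 ms; subtotal = 1.8000 ms
Link 2: t_trans = 16000/(2*10^6) s = 8.0000 ms; t_prop = 400/200000 s = 2.0000 ms; subtotal = 10.0000 ms
End-to-end = 1.8000 + 10.0000 = 11.8000 ms -> 11.800 ms (3 dp)

11.800


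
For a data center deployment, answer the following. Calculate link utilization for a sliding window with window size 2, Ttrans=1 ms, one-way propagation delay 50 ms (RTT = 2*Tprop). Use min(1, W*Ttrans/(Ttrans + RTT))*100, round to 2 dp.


Given: W = 2, Ttrans = 1 ms, RTT = 100 ms (= 2 * Tprop, Tprop = 50 ms)
Cycle time = Ttrans + RTT = 1 + 100 = 101 ms (first packet sent until its ACK returns)
W * Ttrans = 2 * 1 = 2 ms of sending per cycle
W * Ttrans / (Ttrans + RTT) = 2 / 101 = 0.019802
U = min(1, 0.019802) = 0.019802
U% = 1.98%

1.98


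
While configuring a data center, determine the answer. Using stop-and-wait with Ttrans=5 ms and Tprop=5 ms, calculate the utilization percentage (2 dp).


Given: Ttrans = 5 ms, Tprop = 5 ms
RTT = 2 * Tprop = 2 * 5 = 10 ms
U = Ttrans / (Ttrans + RTT)
U = 5 / (5 + 10)
U = 5 / 15 = 0.333333
U% = 33.33%

33.33


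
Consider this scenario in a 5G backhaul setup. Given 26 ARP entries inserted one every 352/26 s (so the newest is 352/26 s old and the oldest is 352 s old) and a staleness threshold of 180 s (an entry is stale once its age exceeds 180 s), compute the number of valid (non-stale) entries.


Ages are k * 352/26 s for k = 1..26 (spacing = 13.5385 s).
Entry k is valid iff k * 352/26 <= 180 iff k <= 26 * 180 / 352 = 13.2955
n_valid = floor(13.2955) = 13
(n_stale = 26 - 13 = 13)

13


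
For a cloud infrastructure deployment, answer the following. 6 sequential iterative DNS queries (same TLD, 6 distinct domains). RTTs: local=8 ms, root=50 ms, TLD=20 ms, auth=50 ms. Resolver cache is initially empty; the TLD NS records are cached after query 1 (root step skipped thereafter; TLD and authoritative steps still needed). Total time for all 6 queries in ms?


Lookup 1 (cold cache): local + root + TLD + auth = 8 + 50 + 20 + 50 = 128 ms
Lookups 2..6 (TLD NS cached -> skip root; new domain -> still ask TLD and auth): local + TLD + auth = 8 + 20 + 50 = 78 ms each
Remaining 5 lookups: 5 * 78 = 390 ms
Total = 128 + 390 = 518 ms

518


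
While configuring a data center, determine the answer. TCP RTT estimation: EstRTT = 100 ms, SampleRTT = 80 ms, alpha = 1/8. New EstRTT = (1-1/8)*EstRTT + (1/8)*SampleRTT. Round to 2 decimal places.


Given: EstRTT = 100 ms, SampleRTT = 80 ms, alpha = 1/8
New EstRTT = (1 - alpha) * EstRTT + alpha * SampleRTT
(7/8) * 100 = 87.5
(1/8) * 80 = 10
New EstRTT = 87.5 + 10 = 97.5 ms -> 97.50 ms (2 dp)

97.50


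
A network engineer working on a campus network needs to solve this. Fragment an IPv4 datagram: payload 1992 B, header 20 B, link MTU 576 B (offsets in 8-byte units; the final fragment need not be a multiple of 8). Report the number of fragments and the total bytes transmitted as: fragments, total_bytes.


Max data per non-final fragment = floor((MTU - header)/8)*8 = floor((576 - 20)/8)*8 = floor(556/8)*8 = 552 B
Final fragment needs no 8-byte alignment: it can carry up to MTU - header = 556 B
Non-final fragments needed = ceil((payload - 556) / 552) = ceil(1436/552) = ceil(2.6014) = 3
Number of fragments = 3 + 1 = 4
Fragment sizes (data): 3 * 552 B + 336 B (last, 336 <= 556 OK)
Total bytes sent = payload + n_frags * header = 1992 + 4*20 = 1992 + 80 = 2072 B

4, 2072


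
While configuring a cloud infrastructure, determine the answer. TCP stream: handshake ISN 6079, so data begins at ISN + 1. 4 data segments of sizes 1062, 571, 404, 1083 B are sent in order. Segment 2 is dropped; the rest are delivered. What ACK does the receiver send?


SYN uses sequence number 6079; first data byte = ISN + 1 = 6080.
Segment 1: SEQ = 6080, len = 1062 B, covers [6080, 7141]
Segment 2: SEQ = 7142, len = 571 B, covers [7142, 7712] [LOST]
Segment 3: SEQ = 7713, len = 404 B, covers [7713, 8116]
Segment 4: SEQ = 8117, len = 1083 B, covers [8117, 9199]
In-order data received: bytes [6080, 7141] (segments 1..1).
Segment 2 missing -> gap begins at byte 7142; later segments buffered out of order.
Cumulative ACK = next expected in-order byte = 6080 + 1062 = 7142

7142


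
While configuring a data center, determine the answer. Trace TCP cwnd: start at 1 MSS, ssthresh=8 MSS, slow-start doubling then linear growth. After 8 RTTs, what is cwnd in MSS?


RTT 0: cwnd = 1 MSS (initial)
RTT 1: cwnd = 2 MSS (slow start, doubled)
RTT 2: cwnd = 4 MSS (slow start, doubled)
RTT 3: cwnd = 8 MSS (slow start, doubled)
RTT 4: cwnd = 9 MSS (congestion avoidance, +1)
RTT 5: cwnd = 10 MSS (congestion avoidance, +1)
RTT 6: cwnd = 11 MSS (congestion avoidance, +1)
RTT 7: cwnd = 12 MSS (congestion avoidance, +1)
RTT 8: cwnd = 13 MSS (congestion avoidance, +1)

13


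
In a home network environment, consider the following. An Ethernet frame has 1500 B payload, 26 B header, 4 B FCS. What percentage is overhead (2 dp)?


Given: payload = 1500 B, header = 26 B, trailer = 4 B
Overhead bytes = header + trailer = 26 + 4 = 30
Total frame = payload + overhead = 1500 + 30 = 1530
Overhead % = 30 / 1530 * 100 = 1.9608% -> 1.96% (2 dp)

1.96


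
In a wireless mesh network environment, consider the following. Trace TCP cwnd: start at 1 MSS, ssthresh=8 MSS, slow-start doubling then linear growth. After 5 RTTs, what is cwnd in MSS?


RTT 0: cwnd = 1 MSS (initial)
RTT 1: cwnd = 2 MSS (slow start, doubled)
RTT 2: cwnd = 4 MSS (slow start, doubled)
RTT 3: cwnd = 8 MSS (slow start, doubled)
RTT 4: cwnd = 9 MSS (congestion avoidance, +1)
RTT 5: cwnd = 10 MSS (congestion avoidance, +1)

10


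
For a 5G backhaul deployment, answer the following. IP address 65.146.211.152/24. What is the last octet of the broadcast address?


Given: IP = 65.146.211.152, prefix = /24
Host bits = 32 - 24 = 8
Network last octet = 152 AND mask = 0
Host part size = 2^8 - 1 = 255
Broadcast last octet = 0 OR 255 = 255

255


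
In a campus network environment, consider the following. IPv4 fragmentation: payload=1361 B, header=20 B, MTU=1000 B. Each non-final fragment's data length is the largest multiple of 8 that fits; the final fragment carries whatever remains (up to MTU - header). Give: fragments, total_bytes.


Max data per non-final fragment = floor((MTU - header)/8)*8 = floor((1000 - 20)/8)*8 = floor(980/8)*8 = 976 B
Final fragment needs no 8-byte alignment: it can carry up to MTU - header = 980 B
Non-final fragments needed = ceil((payload - 980) / 976) = ceil(381/976) = ceil(0.3904) = 1
Number of fragments = 1 + 1 = 2
Fragment sizes (data): 1 * 976 B + 385 B (last, 385 <= 980 OK)
Total bytes sent = payload + n_frags * header = 1361 + 2*20 = 1361 + 40 = 1401 B

2, 1401


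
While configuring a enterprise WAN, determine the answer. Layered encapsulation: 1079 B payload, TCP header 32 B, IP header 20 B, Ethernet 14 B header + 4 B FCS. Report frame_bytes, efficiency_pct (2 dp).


TCP segment = 1079 + 32 = 1111 B
IP packet = 1111 + 20 = 1131 B
Ethernet frame = 1131 + 14 + 4 = 1149 B
Efficiency = app / frame = 1079 / 1149 = 0.939077 = 93.9077% -> 93.91% (2 dp)

1149, 93.91


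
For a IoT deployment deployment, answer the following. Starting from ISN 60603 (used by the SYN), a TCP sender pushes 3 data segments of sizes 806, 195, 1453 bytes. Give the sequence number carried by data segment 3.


The SYN occupies sequence number ISN = 60603, so the first data byte is ISN + 1 = 60604.
SEQ of data segment i = (ISN + 1) + sum of payload sizes of segments 1..i-1.
Segment 1: SEQ = 60604, payload = 806 bytes
Segment 2: SEQ = 61410, payload = 195 bytes
Segment 3: SEQ = 61605, payload = 1453 bytes
SEQ of segment 3 = 60604 + 806 + 195 = 61605

61605


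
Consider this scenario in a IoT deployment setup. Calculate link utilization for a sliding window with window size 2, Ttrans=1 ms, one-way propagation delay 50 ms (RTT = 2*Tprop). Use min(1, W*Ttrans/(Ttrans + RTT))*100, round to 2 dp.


Given: W = 2, Ttrans = 1 ms, RTT = 100 ms (= 2 * Tprop, Tprop = 50 ms)
Cycle time = Ttrans + RTT = 1 + 100 = 101 ms (first packet sent until its ACK returns)
W * Ttrans = 2 * 1 = 2 ms of sending per cycle
W * Ttrans / (Ttrans + RTT) = 2 / 101 = 0.019802
U = min(1, 0.019802) = 0.019802
U% = 1.98%

1.98


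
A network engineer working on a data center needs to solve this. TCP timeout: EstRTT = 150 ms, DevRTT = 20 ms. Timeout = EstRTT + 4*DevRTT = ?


Given: EstRTT = 150 ms, DevRTT = 20 ms
Timeout = EstRTT + 4 * DevRTT
4 * DevRTT = 4 * 20 = 80
Timeout = 150 + 80 = 230 ms

230


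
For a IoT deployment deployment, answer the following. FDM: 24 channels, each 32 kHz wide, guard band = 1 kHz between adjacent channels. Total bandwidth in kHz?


Given: 24 channels, 32 kHz each, guard = 1 kHz
Channel bandwidth = 24 * 32 = 768 kHz
Guard bands = 23 gaps * 1 kHz = 23 kHz
Total = 768 + 23 = 791 kHz

791


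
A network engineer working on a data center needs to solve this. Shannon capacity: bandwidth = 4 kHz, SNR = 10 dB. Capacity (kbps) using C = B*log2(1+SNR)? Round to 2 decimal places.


Given: B = 4 kHz, SNR = 10 dB
SNR linear = 10^(10/10) = 10
1 + SNR = 11
log2(11) = 3.4594316186
C = 4 * 1000 * 3.4594316186 = 13837.7265 bps
C = 13.837726 kbps -> 13.84 kbps (2 dp)

13.84


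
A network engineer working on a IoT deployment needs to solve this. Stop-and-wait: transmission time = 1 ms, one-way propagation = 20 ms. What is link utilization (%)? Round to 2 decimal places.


Given: Ttrans = 1 ms, Tprop = 20 ms
RTT = 2 * Tprop = 2 * 20 = 40 ms
U = Ttrans / (Ttrans + RTT)
U = 1 / (1 + 40)
U = 1 / 41 = 0.02439
U% = 2.44%

2.44


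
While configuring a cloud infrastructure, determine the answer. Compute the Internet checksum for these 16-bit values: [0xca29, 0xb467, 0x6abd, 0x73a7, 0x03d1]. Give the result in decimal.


Given words: [0xca29, 0xb467, 0x6abd, 0x73a7, 0x03d1]
Step 1: Sum all words
Raw sum = 51753 + 46183 + 27325 + 29607 + 977 = 155845
Step 2: Fold carry: (24773 + 2) = 24775
One's complement = ~24775 & 0xFFFF = 40760

40760


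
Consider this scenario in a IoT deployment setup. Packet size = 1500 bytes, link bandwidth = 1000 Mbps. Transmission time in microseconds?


Given: packet = 1500 bytes, bandwidth = 1000 Mbps
Packet in bits = 1500 * 8 = 12000 bits
Bandwidth = 1000 * 10^6 = 1000000000 bps
Time = 12000 / 1000000000 seconds
Time in us = 12000 * 10^6 / 1000000000 = 12

12


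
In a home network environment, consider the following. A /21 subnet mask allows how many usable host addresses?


Given: subnet mask /21
Host bits = 32 - 21 = 11
Total addresses = 2^11 = 2048
Usable hosts = 2048 - 2 (network + broadcast) = 2046

2046


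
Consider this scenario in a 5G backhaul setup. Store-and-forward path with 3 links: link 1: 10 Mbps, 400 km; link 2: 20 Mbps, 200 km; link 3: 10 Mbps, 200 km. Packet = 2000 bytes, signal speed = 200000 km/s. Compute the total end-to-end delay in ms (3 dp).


Packet = 2000 bytes = 16000 bits. Store-and-forward: sum (t_trans + t_prop) per link.
Link 1: t_trans = 16000/(10*10^6) s = 1.6000 ms; t_prop = 400/200000 s = 2.0000 ms; subtotal = 3.6000 ms
Link 2: t_trans = 16000/(20*10^6) s = 0.8000 ms; t_prop = 200/200000 s = 1.0000 ms; subtotal = 1.8000 ms
Link 3: t_trans = 16000/(10*10^6) s = 1.6000 ms; t_prop = 200/200000 s = 1.0000 ms; subtotal = 2.6000 ms
End-to-end = 3.6000 + 1.8000 + 2.6000 = 8.0000 ms -> 8.000 ms (3 dp)

8.000


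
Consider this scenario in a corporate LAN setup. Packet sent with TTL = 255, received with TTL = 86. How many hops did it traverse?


Given: initial TTL = 255, received TTL = 86
Hops = initial TTL - received TTL
Hops = 255 - 86 = 169

169


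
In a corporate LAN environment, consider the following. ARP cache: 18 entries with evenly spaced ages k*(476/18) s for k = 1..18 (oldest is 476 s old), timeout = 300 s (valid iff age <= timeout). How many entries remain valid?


Ages are k * 476/18 s for k = 1..18 (spacing = 26.4444 s).
Entry k is valid iff k * 476/18 <= 300 iff k <= 18 * 300 / 476 = 11.3445
n_valid = floor(11.3445) = 11
(n_stale = 18 - 11 = 7)

11


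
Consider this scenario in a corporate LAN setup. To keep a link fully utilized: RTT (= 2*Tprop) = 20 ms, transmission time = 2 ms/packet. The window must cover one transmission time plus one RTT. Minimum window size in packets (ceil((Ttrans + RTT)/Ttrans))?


Given: Ttrans = 2 ms, RTT = 20 ms (= 2 * Tprop, Tprop = 10 ms)
Time until first ACK returns = Ttrans + RTT = 2 + 20 = 22 ms
Need W * Ttrans >= Ttrans + RTT  ->  W >= (Ttrans + RTT) / Ttrans
(Ttrans + RTT) / Ttrans = 22 / 2 = 11
W_min = ceil(11) = 11

11


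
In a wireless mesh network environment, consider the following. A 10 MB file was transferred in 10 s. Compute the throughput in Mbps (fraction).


Given: file = 10 MB, time = 10 s
File in Mb = 10 * 8 = 80 Mb
Throughput = 80 / 10 Mbps
Throughput = 8 Mbps

8


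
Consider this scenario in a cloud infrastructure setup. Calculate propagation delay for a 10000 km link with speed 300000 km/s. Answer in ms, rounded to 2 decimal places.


Given: distance = 10000 km, speed = 300000 km/s
Delay = distance / speed = 10000 / 300000 seconds
Delay in ms = 10000 * 1000 / 300000
Delay = 33.3333 ms
Rounded to 2 dp = 33.33 ms

33.33


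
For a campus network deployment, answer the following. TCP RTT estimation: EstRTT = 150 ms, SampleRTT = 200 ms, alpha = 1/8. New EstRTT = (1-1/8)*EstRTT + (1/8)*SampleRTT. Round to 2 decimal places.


Given: EstRTT = 150 ms, SampleRTT = 200 ms, alpha = 1/8
New EstRTT = (1 - alpha) * EstRTT + alpha * SampleRTT
(7/8) * 150 = 131.25
(1/8) * 200 = 25
New EstRTT = 131.25 + 25 = 156.25 ms -> 156.25 ms (2 dp)

156.25


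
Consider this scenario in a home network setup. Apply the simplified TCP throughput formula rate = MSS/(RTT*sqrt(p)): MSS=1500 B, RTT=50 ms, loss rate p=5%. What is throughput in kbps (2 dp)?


Given: MSS = 1500 bytes, RTT = 50 ms, loss = 5%
RTT in seconds = 50 / 1000 = 0.05
Loss rate = 5% = 0.05
sqrt(loss) = sqrt(0.05) = 0.223606797750
Throughput (bytes/s) = 1500 / (0.05 * 0.223606797750) = 134164.0786
Throughput (kbps) = 134164.0786 * 8 / 1000 = 1073.312629 -> 1073.31 kbps (2 dp)

1073.31


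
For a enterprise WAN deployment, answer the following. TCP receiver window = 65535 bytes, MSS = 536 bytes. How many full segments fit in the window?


Given: RWND = 65535 bytes, MSS = 536 bytes
Full segments = floor(RWND / MSS)
Full segments = floor(65535 / 536)
Full segments = floor(122.2668) = 122

122


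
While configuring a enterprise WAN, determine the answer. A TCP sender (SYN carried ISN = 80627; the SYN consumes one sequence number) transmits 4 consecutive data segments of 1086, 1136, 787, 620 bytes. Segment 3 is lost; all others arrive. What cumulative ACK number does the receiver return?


SYN uses sequence number 80627; first data byte = ISN + 1 = 80628.
Segment 1: SEQ = 80628, len = 1086 B, covers [80628, 81713]
Segment 2: SEQ = 81714, len = 1136 B, covers [81714, 82849]
Segment 3: SEQ = 82850, len = 787 B, covers [82850, 83636] [LOST]
Segment 4: SEQ = 83637, len = 620 B, covers [83637, 84256]
In-order data received: bytes [80628, 82849] (segments 1..2).
Segment 3 missing -> gap begins at byte 82850; later segments buffered out of order.
Cumulative ACK = next expected in-order byte = 80628 + 1086 + 1136 = 82850

82850


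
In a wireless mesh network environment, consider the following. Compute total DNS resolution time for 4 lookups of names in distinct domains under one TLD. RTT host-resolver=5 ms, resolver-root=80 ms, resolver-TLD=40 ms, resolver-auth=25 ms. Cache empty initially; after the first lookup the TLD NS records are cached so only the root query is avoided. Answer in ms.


Lookup 1 (cold cache): local + root + TLD + auth = 5 + 80 + 40 + 25 = 150 ms
Lookups 2..4 (TLD NS cached -> skip root; new domain -> still ask TLD and auth): local + TLD + auth = 5 + 40 + 25 = 70 ms each
Remaining 3 lookups: 3 * 70 = 210 ms
Total = 150 + 210 = 360 ms

360


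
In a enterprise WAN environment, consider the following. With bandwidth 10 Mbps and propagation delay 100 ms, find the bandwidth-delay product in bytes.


Given: bandwidth = 10 Mbps, delay = 100 ms
BDP in bits = 10 * 10^6 * 100 / 1000
BDP in bits = 1000000
BDP in bytes = 1000000 / 8 = 125000

125000


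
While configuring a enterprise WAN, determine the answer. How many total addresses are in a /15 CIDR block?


Given: CIDR prefix /15
Host bits = 32 - 15 = 17
Total addresses = 2^17 = 131072

131072
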